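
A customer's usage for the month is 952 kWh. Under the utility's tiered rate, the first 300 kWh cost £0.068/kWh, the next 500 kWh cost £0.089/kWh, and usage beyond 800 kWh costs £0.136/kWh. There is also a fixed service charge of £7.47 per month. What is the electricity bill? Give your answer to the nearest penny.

£93.04

First 300 kWh × £0.068 = £20.40
Next 500 kWh × £0.089 = £44.50
Remaining 152 kWh × £0.136 = £20.67
Energy charge = £85.57; + service £7.47 = £93.04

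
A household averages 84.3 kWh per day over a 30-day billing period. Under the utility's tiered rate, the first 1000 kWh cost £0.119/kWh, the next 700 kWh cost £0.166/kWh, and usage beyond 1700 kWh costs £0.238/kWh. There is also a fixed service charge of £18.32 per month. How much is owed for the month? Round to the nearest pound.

Usage = 84.3 kWh/day × 30 days = 2529 kWh
First 1000 kWh × £0.119 = £119.00
Next 700 kWh × £0.166 = £116.20
Remaining 829 kWh × £0.238 = £197.30
Energy charge = £432.50; + service £18.32 = £450.82 ≈ £451

£451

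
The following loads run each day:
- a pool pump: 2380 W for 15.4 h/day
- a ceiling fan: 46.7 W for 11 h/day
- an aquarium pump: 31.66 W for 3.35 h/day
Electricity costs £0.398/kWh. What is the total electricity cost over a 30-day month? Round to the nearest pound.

pool pump: 2380 W × 15.4 h × 30 d = 1,099,560 Wh = 1,100 kWh
ceiling fan: 46.7 W × 11 h × 30 d = 15,411 Wh = 15.41 kWh
aquarium pump: 31.66 W × 3.35 h × 30 d = 3,182 Wh = 3.182 kWh
Total energy = 1,100 + 15.41 + 3.182 = 1,118 kWh
Cost = 1,118 kWh × £0.398 = £445.02 ≈ £445

£445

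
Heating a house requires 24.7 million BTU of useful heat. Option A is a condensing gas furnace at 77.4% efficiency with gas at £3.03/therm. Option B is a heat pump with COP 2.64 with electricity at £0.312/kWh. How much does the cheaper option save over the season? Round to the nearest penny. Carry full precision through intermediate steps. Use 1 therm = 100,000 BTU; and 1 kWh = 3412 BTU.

Heat load = 24.7 × 10⁶ BTU = 24,700,000 BTU
Gas: input = 24,700,000 / 0.774 = 31,912,145 BTU = 319.1 therm → 319.1 × £3.03 = £966.94
Heat pump: 24,700,000 BTU / 3412 = 7,239 kWh heat; / 2.64 = 2,742 kWh in → × £0.312 = £855.54
Difference = |£966.94 − £855.54| = £111.40

£111.40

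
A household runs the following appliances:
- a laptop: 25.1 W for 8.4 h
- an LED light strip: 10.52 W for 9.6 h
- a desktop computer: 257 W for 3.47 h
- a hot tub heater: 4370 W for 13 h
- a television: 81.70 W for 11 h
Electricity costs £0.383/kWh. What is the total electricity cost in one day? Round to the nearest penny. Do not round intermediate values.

laptop: 25.1 W × 8.4 h = 211 Wh = 0.2108 kWh
LED light strip: 10.52 W × 9.6 h = 101 Wh = 0.101 kWh
desktop computer: 257 W × 3.47 h = 892 Wh = 0.8918 kWh
hot tub heater: 4370 W × 13 h = 56,810 Wh = 56.81 kWh
television: 81.70 W × 11 h = 899 Wh = 0.8987 kWh
Total energy = 0.2108 + 0.101 + 0.8918 + 56.81 + 0.8987 = 58.91 kWh
Cost = 58.91 kWh × £0.383 = £22.56

£22.56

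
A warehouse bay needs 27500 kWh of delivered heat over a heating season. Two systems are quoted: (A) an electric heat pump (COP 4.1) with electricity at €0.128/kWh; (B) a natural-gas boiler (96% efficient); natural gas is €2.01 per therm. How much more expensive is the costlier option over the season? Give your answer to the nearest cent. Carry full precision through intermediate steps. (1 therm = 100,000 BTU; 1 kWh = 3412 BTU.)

€1106.03

Heat load = 27500 kWh × 3412 = 93,830,000 BTU
Gas: input = 93,830,000 / 0.960 = 97,739,583 BTU = 977.4 therm → 977.4 × €2.01 = €1,964.57
Heat pump: 93,830,000 BTU / 3412 = 27,500 kWh heat; / 4.1 = 6,707 kWh in → × €0.128 = €858.54
Difference = |€1,964.57 − €858.54| = €1,106.03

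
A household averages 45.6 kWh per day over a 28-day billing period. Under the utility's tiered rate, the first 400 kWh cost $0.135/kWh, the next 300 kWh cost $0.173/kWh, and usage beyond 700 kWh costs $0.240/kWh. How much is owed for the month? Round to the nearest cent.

$244.33

Usage = 45.6 kWh/day × 28 days = 1276.8 kWh
First 400 kWh × $0.135 = $54.00
Next 300 kWh × $0.173 = $51.90
Remaining 576.8 kWh × $0.240 = $138.43
Total = $244.33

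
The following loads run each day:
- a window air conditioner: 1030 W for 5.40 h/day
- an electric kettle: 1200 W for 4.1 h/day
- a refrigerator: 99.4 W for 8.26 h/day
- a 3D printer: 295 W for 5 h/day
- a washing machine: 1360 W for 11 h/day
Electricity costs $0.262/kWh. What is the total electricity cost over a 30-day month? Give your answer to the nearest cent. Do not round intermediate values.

$218.02

window air conditioner: 1030 W × 5.40 h × 30 d = 166,860 Wh = 166.9 kWh
electric kettle: 1200 W × 4.1 h × 30 d = 147,600 Wh = 147.6 kWh
refrigerator: 99.4 W × 8.26 h × 30 d = 24,631 Wh = 24.63 kWh
3D printer: 295 W × 5 h × 30 d = 44,250 Wh = 44.25 kWh
washing machine: 1360 W × 11 h × 30 d = 448,800 Wh = 448.8 kWh
Total energy = 166.9 + 147.6 + 24.63 + 44.25 + 448.8 = 832.1 kWh
Cost = 832.1 kWh × $0.262 = $218.02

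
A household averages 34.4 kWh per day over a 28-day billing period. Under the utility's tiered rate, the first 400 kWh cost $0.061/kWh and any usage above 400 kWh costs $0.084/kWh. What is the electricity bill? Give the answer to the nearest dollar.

$72

Usage = 34.4 kWh/day × 28 days = 963.2 kWh
First 400 kWh × $0.061 = $24.40
Remaining 563.2 kWh × $0.084 = $47.31
Total = $71.71 ≈ $72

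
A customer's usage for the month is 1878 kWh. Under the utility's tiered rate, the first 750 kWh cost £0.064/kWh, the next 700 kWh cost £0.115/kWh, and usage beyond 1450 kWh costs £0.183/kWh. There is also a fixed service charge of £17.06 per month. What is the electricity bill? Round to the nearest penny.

£223.88

First 750 kWh × £0.064 = £48.00
Next 700 kWh × £0.115 = £80.50
Remaining 428 kWh × £0.183 = £78.32
Energy charge = £206.82; + service £17.06 = £223.88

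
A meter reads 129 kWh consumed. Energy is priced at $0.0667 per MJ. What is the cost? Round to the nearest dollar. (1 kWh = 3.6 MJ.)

$31

129 kWh × (3.6 MJ/kWh) = 464.4 MJ
Cost = 464.4 MJ × $0.0667/MJ = $30.98 ≈ $31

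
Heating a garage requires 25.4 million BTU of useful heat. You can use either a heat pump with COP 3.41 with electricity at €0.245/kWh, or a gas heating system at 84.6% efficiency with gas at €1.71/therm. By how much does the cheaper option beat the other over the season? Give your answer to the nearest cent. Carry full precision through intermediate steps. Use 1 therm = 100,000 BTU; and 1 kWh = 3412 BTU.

Heat load = 25.4 × 10⁶ BTU = 25,400,000 BTU
Gas: input = 25,400,000 / 0.846 = 30,023,641 BTU = 300.2 therm → 300.2 × €1.71 = €513.40
Heat pump: 25,400,000 BTU / 3412 = 7,444 kWh heat; / 3.41 = 2,183 kWh in → × €0.245 = €534.86
Difference = |€513.40 − €534.86| = €21.45

€21.45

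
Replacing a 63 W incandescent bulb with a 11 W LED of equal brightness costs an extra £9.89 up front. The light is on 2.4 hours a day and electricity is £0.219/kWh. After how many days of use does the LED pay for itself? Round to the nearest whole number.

362 days

Power saved = 63 − 11 = 52 W
Daily energy saved = 52 W × 2.4 h = 124.8 Wh = 0.1248 kWh
Daily savings = 0.1248 × £0.219 = £0.0273
Payback = £9.89 / £0.0273 per day = 361.9 days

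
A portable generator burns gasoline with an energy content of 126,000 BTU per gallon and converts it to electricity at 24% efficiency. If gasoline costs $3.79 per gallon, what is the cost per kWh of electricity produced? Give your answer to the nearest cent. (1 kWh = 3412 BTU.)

$0.43

Electrical output per gallon = 126,000 BTU × 0.24 / 3412 BTU/kWh = 8.863 kWh
Cost per kWh = $3.79 / 8.863 kWh = $0.428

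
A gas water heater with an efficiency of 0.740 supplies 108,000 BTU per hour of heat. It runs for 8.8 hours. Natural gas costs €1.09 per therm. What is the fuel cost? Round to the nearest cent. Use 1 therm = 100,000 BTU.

Heat delivered = 108,000 BTU/h × 8.8 h = 950,400 BTU
Gas input = 950,400 / 0.740 = 1,284,324 BTU
= 1,284,324 / 100,000 = 12.84 therm
Cost = 12.84 × €1.09/therm = €14.00

€14.00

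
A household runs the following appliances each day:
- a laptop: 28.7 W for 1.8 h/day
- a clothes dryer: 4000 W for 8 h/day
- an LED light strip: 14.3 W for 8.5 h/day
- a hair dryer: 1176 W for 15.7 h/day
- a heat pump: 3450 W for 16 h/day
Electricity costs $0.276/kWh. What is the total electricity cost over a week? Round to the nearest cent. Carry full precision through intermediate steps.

$204.48

laptop: 28.7 W × 1.8 h × 7 d = 362 Wh = 0.3616 kWh
clothes dryer: 4000 W × 8 h × 7 d = 224,000 Wh = 224 kWh
LED light strip: 14.3 W × 8.5 h × 7 d = 851 Wh = 0.8509 kWh
hair dryer: 1176 W × 15.7 h × 7 d = 129,242 Wh = 129.2 kWh
heat pump: 3450 W × 16 h × 7 d = 386,400 Wh = 386.4 kWh
Total energy = 0.3616 + 224 + 0.8509 + 129.2 + 386.4 = 740.9 kWh
Cost = 740.9 kWh × $0.276 = $204.48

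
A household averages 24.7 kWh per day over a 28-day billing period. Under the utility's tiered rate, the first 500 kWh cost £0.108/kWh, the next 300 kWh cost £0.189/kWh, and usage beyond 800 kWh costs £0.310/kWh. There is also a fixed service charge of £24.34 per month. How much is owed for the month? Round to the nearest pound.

Usage = 24.7 kWh/day × 28 days = 691.6 kWh
First 500 kWh × £0.108 = £54.00
Next 191.6 kWh × £0.189 = £36.21
Remaining tier: 0 kWh (not reached)
Energy charge = £90.21; + service £24.34 = £114.55 ≈ £115

£115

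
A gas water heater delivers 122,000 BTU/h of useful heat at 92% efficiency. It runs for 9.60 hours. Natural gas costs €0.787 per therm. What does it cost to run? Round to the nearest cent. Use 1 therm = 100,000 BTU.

€10.02

Heat delivered = 122,000 BTU/h × 9.60 h = 1,171,200 BTU
Gas input = 1,171,200 / 0.92 = 1,273,043 BTU
= 1,273,043 / 100,000 = 12.73 therm
Cost = 12.73 × €0.787/therm = €10.02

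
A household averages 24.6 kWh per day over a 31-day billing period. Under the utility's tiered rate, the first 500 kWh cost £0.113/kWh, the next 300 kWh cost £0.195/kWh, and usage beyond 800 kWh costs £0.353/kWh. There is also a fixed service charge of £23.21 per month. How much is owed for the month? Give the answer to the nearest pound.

£131

Usage = 24.6 kWh/day × 31 days = 762.6 kWh
First 500 kWh × £0.113 = £56.50
Next 262.6 kWh × £0.195 = £51.21
Remaining tier: 0 kWh (not reached)
Energy charge = £107.71; + service £23.21 = £130.92 ≈ £131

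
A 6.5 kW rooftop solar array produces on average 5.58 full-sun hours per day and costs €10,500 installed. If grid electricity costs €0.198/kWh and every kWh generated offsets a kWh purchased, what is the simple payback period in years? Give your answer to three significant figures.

4.01 years

Daily generation = 6.5 kW × 5.58 h = 36.27 kWh
Annual generation = 36.27 × 365 = 13239 kWh
Annual savings = 13239 × €0.198 = €2,621.23
Payback = €10,500 / €2,621.23 = 4.01 years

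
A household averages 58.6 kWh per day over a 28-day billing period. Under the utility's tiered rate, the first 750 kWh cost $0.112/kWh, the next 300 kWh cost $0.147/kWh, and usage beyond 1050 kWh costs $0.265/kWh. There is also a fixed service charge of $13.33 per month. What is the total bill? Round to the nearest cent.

Usage = 58.6 kWh/day × 28 days = 1640.8 kWh
First 750 kWh × $0.112 = $84.00
Next 300 kWh × $0.147 = $44.10
Remaining 590.8 kWh × $0.265 = $156.56
Energy charge = $284.66; + service $13.33 = $297.99

$297.99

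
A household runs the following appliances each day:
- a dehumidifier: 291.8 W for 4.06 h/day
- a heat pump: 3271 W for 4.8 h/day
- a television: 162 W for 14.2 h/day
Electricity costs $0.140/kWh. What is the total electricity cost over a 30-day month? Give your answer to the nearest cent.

dehumidifier: 291.8 W × 4.06 h × 30 d = 35,541 Wh = 35.54 kWh
heat pump: 3271 W × 4.8 h × 30 d = 471,024 Wh = 471 kWh
television: 162 W × 14.2 h × 30 d = 69,012 Wh = 69.01 kWh
Total energy = 35.54 + 471 + 69.01 = 575.6 kWh
Cost = 575.6 kWh × $0.140 = $80.58

$80.58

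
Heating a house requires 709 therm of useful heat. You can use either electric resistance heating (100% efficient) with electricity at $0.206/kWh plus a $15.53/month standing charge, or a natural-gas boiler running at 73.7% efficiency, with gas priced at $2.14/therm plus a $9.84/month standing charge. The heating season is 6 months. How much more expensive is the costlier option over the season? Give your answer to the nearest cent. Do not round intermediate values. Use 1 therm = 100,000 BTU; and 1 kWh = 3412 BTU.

$2256.04

Heat load = 709 therm × 100,000 = 70,900,000 BTU
Gas: input = 70,900,000 / 0.737 = 96,200,814 BTU = 962 therm → 962 × $2.14 = $2,058.70; + 6 × $9.84 standing = $2,117.74
Electric: 70,900,000 BTU / 3412 = 20,780 kWh → × $0.206 = $4,280.60; + 6 × $15.53 standing = $4,373.78
Difference = |$2,117.74 − $4,373.78| = $2,256.04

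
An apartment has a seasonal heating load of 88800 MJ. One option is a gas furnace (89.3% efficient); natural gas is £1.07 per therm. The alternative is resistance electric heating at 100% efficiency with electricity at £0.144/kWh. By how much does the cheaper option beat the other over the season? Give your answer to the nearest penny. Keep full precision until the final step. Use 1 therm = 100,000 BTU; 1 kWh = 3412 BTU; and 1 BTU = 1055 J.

Heat load = 88800 MJ = 88,800,000,000 J / 1055 = 84,170,616 BTU
Gas: input = 84,170,616 / 0.893 = 94,256,009 BTU = 942.6 therm → 942.6 × £1.07 = £1,008.54
Electric: 84,170,616 BTU / 3412 = 24,670 kWh → × £0.144 = £3,552.34
Difference = |£1,008.54 − £3,552.34| = £2,543.80

£2543.80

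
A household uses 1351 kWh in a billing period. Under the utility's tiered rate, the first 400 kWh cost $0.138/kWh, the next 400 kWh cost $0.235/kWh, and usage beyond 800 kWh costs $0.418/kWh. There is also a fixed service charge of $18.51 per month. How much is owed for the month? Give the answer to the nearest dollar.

First 400 kWh × $0.138 = $55.20
Next 400 kWh × $0.235 = $94.00
Remaining 551 kWh × $0.418 = $230.32
Energy charge = $379.52; + service $18.51 = $398.03 ≈ $398

$398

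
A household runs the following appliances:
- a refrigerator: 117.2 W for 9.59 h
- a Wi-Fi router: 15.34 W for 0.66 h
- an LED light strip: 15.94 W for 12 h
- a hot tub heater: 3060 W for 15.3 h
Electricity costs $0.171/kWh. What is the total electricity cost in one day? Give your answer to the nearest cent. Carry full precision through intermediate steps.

refrigerator: 117.2 W × 9.59 h = 1,124 Wh = 1.124 kWh
Wi-Fi router: 15.34 W × 0.66 h = 10 Wh = 0.01012 kWh
LED light strip: 15.94 W × 12 h = 191 Wh = 0.1913 kWh
hot tub heater: 3060 W × 15.3 h = 46,818 Wh = 46.82 kWh
Total energy = 1.124 + 0.01012 + 0.1913 + 46.82 = 48.14 kWh
Cost = 48.14 kWh × $0.171 = $8.23

$8.23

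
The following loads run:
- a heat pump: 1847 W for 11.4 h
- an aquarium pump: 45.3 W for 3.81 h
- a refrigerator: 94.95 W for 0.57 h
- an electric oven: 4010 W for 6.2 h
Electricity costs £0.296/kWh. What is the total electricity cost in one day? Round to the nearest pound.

heat pump: 1847 W × 11.4 h = 21,056 Wh = 21.06 kWh
aquarium pump: 45.3 W × 3.81 h = 173 Wh = 0.1726 kWh
refrigerator: 94.95 W × 0.57 h = 54 Wh = 0.05412 kWh
electric oven: 4010 W × 6.2 h = 24,862 Wh = 24.86 kWh
Total energy = 21.06 + 0.1726 + 0.05412 + 24.86 = 46.14 kWh
Cost = 46.14 kWh × £0.296 = £13.66 ≈ £14

£14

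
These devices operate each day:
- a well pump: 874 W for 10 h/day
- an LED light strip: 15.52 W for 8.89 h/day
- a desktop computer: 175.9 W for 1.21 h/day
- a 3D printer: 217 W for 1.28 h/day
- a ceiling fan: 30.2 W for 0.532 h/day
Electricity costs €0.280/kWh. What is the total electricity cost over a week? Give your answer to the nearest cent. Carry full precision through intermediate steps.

well pump: 874 W × 10 h × 7 d = 61,180 Wh = 61.18 kWh
LED light strip: 15.52 W × 8.89 h × 7 d = 966 Wh = 0.9658 kWh
desktop computer: 175.9 W × 1.21 h × 7 d = 1,490 Wh = 1.49 kWh
3D printer: 217 W × 1.28 h × 7 d = 1,944 Wh = 1.944 kWh
ceiling fan: 30.2 W × 0.532 h × 7 d = 112 Wh = 0.1125 kWh
Total energy = 61.18 + 0.9658 + 1.49 + 1.944 + 0.1125 = 65.69 kWh
Cost = 65.69 kWh × €0.280 = €18.39

€18.39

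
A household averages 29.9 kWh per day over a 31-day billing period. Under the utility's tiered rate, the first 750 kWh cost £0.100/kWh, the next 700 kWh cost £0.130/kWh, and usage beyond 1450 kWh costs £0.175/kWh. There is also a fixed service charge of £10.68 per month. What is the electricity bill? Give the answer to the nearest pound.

£109

Usage = 29.9 kWh/day × 31 days = 926.9 kWh
First 750 kWh × £0.100 = £75.00
Next 176.9 kWh × £0.130 = £23.00
Remaining tier: 0 kWh (not reached)
Energy charge = £98.00; + service £10.68 = £108.68 ≈ £109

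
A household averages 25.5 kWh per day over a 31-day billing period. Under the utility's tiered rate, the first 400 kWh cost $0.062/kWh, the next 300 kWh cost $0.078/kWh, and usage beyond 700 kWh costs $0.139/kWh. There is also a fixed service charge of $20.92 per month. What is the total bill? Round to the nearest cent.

Usage = 25.5 kWh/day × 31 days = 790.5 kWh
First 400 kWh × $0.062 = $24.80
Next 300 kWh × $0.078 = $23.40
Remaining 90.5 kWh × $0.139 = $12.58
Energy charge = $60.78; + service $20.92 = $81.70

$81.70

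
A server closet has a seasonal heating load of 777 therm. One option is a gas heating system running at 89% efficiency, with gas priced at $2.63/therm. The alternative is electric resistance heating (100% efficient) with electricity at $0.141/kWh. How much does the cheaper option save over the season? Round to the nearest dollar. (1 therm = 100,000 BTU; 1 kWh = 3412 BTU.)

Heat load = 777 therm × 100,000 = 77,700,000 BTU
Gas: input = 77,700,000 / 0.89 = 87,303,371 BTU = 873 therm → 873 × $2.63 = $2,296.08
Electric: 77,700,000 BTU / 3412 = 22,770 kWh → × $0.141 = $3,210.93
Difference = |$2,296.08 − $3,210.93| = $914.85 ≈ $915

$915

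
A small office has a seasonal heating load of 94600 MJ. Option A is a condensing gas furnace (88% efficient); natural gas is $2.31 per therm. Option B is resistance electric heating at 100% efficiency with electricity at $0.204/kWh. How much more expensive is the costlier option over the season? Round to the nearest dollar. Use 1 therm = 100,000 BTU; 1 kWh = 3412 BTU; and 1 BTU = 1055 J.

$3007

Heat load = 94600 MJ = 94,600,000,000 J / 1055 = 89,668,246 BTU
Gas: input = 89,668,246 / 0.88 = 101,895,735 BTU = 1,019 therm → 1,019 × $2.31 = $2,353.79
Electric: 89,668,246 BTU / 3412 = 26,280 kWh → × $0.204 = $5,361.17
Difference = |$2,353.79 − $5,361.17| = $3,007.38 ≈ $3007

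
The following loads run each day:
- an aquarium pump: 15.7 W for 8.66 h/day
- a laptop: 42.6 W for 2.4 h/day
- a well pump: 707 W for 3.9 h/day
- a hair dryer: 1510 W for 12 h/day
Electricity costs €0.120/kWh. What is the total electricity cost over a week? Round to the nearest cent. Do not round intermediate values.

aquarium pump: 15.7 W × 8.66 h × 7 d = 952 Wh = 0.9517 kWh
laptop: 42.6 W × 2.4 h × 7 d = 716 Wh = 0.7157 kWh
well pump: 707 W × 3.9 h × 7 d = 19,301 Wh = 19.3 kWh
hair dryer: 1510 W × 12 h × 7 d = 126,840 Wh = 126.8 kWh
Total energy = 0.9517 + 0.7157 + 19.3 + 126.8 = 147.8 kWh
Cost = 147.8 kWh × €0.120 = €17.74

€17.74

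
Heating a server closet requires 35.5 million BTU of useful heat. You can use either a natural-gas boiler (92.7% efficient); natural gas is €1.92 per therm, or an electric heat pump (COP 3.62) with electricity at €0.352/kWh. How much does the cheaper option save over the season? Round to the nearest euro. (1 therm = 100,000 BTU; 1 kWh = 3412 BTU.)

Heat load = 35.5 × 10⁶ BTU = 35,500,000 BTU
Gas: input = 35,500,000 / 0.927 = 38,295,577 BTU = 383 therm → 383 × €1.92 = €735.28
Heat pump: 35,500,000 BTU / 3412 = 10,400 kWh heat; / 3.62 = 2,874 kWh in → × €0.352 = €1,011.70
Difference = |€735.28 − €1,011.70| = €276.43 ≈ €276

€276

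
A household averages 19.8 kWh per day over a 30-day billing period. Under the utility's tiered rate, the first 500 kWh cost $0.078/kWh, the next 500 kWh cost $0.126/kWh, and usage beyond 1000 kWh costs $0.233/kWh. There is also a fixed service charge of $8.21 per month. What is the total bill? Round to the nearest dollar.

Usage = 19.8 kWh/day × 30 days = 594 kWh
First 500 kWh × $0.078 = $39.00
Next 94 kWh × $0.126 = $11.84
Remaining tier: 0 kWh (not reached)
Energy charge = $50.84; + service $8.21 = $59.05 ≈ $59

$59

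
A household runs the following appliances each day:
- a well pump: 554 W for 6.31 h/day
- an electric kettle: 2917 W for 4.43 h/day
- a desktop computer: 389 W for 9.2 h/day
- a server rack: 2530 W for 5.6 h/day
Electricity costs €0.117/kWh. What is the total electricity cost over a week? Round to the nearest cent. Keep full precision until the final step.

€27.98

well pump: 554 W × 6.31 h × 7 d = 24,470 Wh = 24.47 kWh
electric kettle: 2917 W × 4.43 h × 7 d = 90,456 Wh = 90.46 kWh
desktop computer: 389 W × 9.2 h × 7 d = 25,052 Wh = 25.05 kWh
server rack: 2530 W × 5.6 h × 7 d = 99,176 Wh = 99.18 kWh
Total energy = 24.47 + 90.46 + 25.05 + 99.18 = 239.2 kWh
Cost = 239.2 kWh × €0.117 = €27.98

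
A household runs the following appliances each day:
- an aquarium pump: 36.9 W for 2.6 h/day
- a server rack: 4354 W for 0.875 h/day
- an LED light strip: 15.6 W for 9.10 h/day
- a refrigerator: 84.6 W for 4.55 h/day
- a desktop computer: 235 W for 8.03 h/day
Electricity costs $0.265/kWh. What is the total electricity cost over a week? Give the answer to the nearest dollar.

aquarium pump: 36.9 W × 2.6 h × 7 d = 672 Wh = 0.6716 kWh
server rack: 4354 W × 0.875 h × 7 d = 26,668 Wh = 26.67 kWh
LED light strip: 15.6 W × 9.10 h × 7 d = 994 Wh = 0.9937 kWh
refrigerator: 84.6 W × 4.55 h × 7 d = 2,695 Wh = 2.695 kWh
desktop computer: 235 W × 8.03 h × 7 d = 13,209 Wh = 13.21 kWh
Total energy = 0.6716 + 26.67 + 0.9937 + 2.695 + 13.21 = 44.24 kWh
Cost = 44.24 kWh × $0.265 = $11.72 ≈ $12

$12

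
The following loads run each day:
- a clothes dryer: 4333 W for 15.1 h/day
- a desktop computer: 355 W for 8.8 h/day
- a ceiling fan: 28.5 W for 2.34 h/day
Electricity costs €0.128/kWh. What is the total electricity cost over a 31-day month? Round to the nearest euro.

clothes dryer: 4333 W × 15.1 h × 31 d = 2,028,277 Wh = 2,028 kWh
desktop computer: 355 W × 8.8 h × 31 d = 96,844 Wh = 96.84 kWh
ceiling fan: 28.5 W × 2.34 h × 31 d = 2,067 Wh = 2.067 kWh
Total energy = 2,028 + 96.84 + 2.067 = 2,127 kWh
Cost = 2,127 kWh × €0.128 = €272.28 ≈ €272

€272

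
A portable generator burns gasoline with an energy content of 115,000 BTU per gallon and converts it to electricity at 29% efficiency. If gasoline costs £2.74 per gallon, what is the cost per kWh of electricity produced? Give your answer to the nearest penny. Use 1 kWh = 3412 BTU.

£0.28

Electrical output per gallon = 115,000 BTU × 0.29 / 3412 BTU/kWh = 9.774 kWh
Cost per kWh = £2.74 / 9.774 kWh = £0.280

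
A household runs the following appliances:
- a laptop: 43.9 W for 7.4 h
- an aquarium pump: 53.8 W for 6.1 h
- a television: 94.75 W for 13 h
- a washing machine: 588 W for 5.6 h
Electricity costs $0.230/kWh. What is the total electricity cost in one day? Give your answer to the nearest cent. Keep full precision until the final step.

laptop: 43.9 W × 7.4 h = 325 Wh = 0.3249 kWh
aquarium pump: 53.8 W × 6.1 h = 328 Wh = 0.3282 kWh
television: 94.75 W × 13 h = 1,232 Wh = 1.232 kWh
washing machine: 588 W × 5.6 h = 3,293 Wh = 3.293 kWh
Total energy = 0.3249 + 0.3282 + 1.232 + 3.293 = 5.178 kWh
Cost = 5.178 kWh × $0.230 = $1.19

$1.19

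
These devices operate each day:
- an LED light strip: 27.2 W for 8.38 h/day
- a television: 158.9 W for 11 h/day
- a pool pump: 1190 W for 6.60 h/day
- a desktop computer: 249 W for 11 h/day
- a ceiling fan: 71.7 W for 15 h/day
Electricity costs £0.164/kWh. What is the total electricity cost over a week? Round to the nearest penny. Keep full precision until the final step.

LED light strip: 27.2 W × 8.38 h × 7 d = 1,596 Wh = 1.596 kWh
television: 158.9 W × 11 h × 7 d = 12,235 Wh = 12.24 kWh
pool pump: 1190 W × 6.60 h × 7 d = 54,978 Wh = 54.98 kWh
desktop computer: 249 W × 11 h × 7 d = 19,173 Wh = 19.17 kWh
ceiling fan: 71.7 W × 15 h × 7 d = 7,528 Wh = 7.529 kWh
Total energy = 1.596 + 12.24 + 54.98 + 19.17 + 7.529 = 95.51 kWh
Cost = 95.51 kWh × £0.164 = £15.66

£15.66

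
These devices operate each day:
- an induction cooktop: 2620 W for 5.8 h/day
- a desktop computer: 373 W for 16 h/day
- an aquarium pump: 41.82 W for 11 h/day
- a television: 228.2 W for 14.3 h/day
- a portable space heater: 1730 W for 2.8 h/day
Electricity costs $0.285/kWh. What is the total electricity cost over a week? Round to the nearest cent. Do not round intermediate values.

$59.31

induction cooktop: 2620 W × 5.8 h × 7 d = 106,372 Wh = 106.4 kWh
desktop computer: 373 W × 16 h × 7 d = 41,776 Wh = 41.78 kWh
aquarium pump: 41.82 W × 11 h × 7 d = 3,220 Wh = 3.22 kWh
television: 228.2 W × 14.3 h × 7 d = 22,843 Wh = 22.84 kWh
portable space heater: 1730 W × 2.8 h × 7 d = 33,908 Wh = 33.91 kWh
Total energy = 106.4 + 41.78 + 3.22 + 22.84 + 33.91 = 208.1 kWh
Cost = 208.1 kWh × $0.285 = $59.31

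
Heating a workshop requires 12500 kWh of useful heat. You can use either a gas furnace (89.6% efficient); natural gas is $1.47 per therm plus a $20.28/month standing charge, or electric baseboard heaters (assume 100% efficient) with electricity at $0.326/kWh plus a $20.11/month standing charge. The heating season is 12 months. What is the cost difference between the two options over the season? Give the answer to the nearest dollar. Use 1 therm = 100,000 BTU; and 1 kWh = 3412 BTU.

Heat load = 12500 kWh × 3412 = 42,650,000 BTU
Gas: input = 42,650,000 / 0.896 = 47,600,446 BTU = 476 therm → 476 × $1.47 = $699.73; + 12 × $20.28 standing = $943.09
Electric: 42,650,000 BTU / 3412 = 12,500 kWh → × $0.326 = $4,075.00; + 12 × $20.11 standing = $4,316.32
Difference = |$943.09 − $4,316.32| = $3,373.23 ≈ $3373

$3373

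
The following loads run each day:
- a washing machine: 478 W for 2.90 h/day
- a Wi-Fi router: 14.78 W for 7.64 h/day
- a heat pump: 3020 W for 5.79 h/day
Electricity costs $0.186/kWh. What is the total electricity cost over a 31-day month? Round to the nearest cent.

$109.47

washing machine: 478 W × 2.90 h × 31 d = 42,972 Wh = 42.97 kWh
Wi-Fi router: 14.78 W × 7.64 h × 31 d = 3,500 Wh = 3.5 kWh
heat pump: 3020 W × 5.79 h × 31 d = 542,060 Wh = 542.1 kWh
Total energy = 42.97 + 3.5 + 542.1 = 588.5 kWh
Cost = 588.5 kWh × $0.186 = $109.47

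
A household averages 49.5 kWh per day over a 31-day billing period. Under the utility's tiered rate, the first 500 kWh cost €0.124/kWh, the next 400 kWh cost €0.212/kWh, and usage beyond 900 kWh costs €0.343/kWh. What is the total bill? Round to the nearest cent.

€364.43

Usage = 49.5 kWh/day × 31 days = 1534.5 kWh
First 500 kWh × €0.124 = €62.00
Next 400 kWh × €0.212 = €84.80
Remaining 634.5 kWh × €0.343 = €217.63
Total = €364.43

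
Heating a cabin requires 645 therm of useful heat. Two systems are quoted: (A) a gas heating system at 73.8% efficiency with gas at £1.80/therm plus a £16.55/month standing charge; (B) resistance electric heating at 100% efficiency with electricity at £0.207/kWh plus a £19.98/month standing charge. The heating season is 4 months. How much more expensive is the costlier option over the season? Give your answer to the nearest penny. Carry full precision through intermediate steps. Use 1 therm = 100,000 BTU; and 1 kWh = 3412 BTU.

£2353.65

Heat load = 645 therm × 100,000 = 64,500,000 BTU
Gas: input = 64,500,000 / 0.738 = 87,398,374 BTU = 874 therm → 874 × £1.80 = £1,573.17; + 4 × £16.55 standing = £1,639.37
Electric: 64,500,000 BTU / 3412 = 18,900 kWh → × £0.207 = £3,913.10; + 4 × £19.98 standing = £3,993.02
Difference = |£1,639.37 − £3,993.02| = £2,353.65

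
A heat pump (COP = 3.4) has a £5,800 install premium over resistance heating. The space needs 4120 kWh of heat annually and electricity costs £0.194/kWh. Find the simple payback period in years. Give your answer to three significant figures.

Resistance: 4120 kWh × £0.194 = £799.28/yr
Heat pump: 4120 / 3.4 = 1212 kWh in → × £0.194 = £235.08/yr
Annual savings = £564.20
Payback = £5,800 / £564.20 = 10.3 years

10.3 years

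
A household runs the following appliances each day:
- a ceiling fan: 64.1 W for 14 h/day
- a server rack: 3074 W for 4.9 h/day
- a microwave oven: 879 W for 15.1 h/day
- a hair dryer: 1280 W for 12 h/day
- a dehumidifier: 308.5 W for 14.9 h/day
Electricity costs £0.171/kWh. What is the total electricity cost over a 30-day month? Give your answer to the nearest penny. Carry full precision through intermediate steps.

ceiling fan: 64.1 W × 14 h × 30 d = 26,922 Wh = 26.92 kWh
server rack: 3074 W × 4.9 h × 30 d = 451,878 Wh = 451.9 kWh
microwave oven: 879 W × 15.1 h × 30 d = 398,187 Wh = 398.2 kWh
hair dryer: 1280 W × 12 h × 30 d = 460,800 Wh = 460.8 kWh
dehumidifier: 308.5 W × 14.9 h × 30 d = 137,900 Wh = 137.9 kWh
Total energy = 26.92 + 451.9 + 398.2 + 460.8 + 137.9 = 1,476 kWh
Cost = 1,476 kWh × £0.171 = £252.34

£252.34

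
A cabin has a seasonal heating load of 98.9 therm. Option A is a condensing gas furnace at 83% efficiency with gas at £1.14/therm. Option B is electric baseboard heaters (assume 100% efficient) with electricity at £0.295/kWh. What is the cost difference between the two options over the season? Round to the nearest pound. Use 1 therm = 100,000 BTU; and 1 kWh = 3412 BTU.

Heat load = 98.9 therm × 100,000 = 9,890,000 BTU
Gas: input = 9,890,000 / 0.83 = 11,915,663 BTU = 119.2 therm → 119.2 × £1.14 = £135.84
Electric: 9,890,000 BTU / 3412 = 2,899 kWh → × £0.295 = £855.08
Difference = |£135.84 − £855.08| = £719.25 ≈ £719

£719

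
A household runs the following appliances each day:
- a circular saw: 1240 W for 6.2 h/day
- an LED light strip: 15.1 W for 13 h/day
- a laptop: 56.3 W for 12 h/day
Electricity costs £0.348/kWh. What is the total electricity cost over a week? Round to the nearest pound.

£21

circular saw: 1240 W × 6.2 h × 7 d = 53,816 Wh = 53.82 kWh
LED light strip: 15.1 W × 13 h × 7 d = 1,374 Wh = 1.374 kWh
laptop: 56.3 W × 12 h × 7 d = 4,729 Wh = 4.729 kWh
Total energy = 53.82 + 1.374 + 4.729 = 59.92 kWh
Cost = 59.92 kWh × £0.348 = £20.85 ≈ £21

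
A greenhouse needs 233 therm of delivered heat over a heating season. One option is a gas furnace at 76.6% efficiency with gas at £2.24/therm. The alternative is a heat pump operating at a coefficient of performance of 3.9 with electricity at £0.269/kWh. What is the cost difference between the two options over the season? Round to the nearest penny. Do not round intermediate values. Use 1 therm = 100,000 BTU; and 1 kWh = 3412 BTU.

Heat load = 233 therm × 100,000 = 23,300,000 BTU
Gas: input = 23,300,000 / 0.766 = 30,417,755 BTU = 304.2 therm → 304.2 × £2.24 = £681.36
Heat pump: 23,300,000 BTU / 3412 = 6,829 kWh heat; / 3.9 = 1,751 kWh in → × £0.269 = £471.01
Difference = |£681.36 − £471.01| = £210.34

£210.34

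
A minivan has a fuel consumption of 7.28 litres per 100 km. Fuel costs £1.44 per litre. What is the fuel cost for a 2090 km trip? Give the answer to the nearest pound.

Fuel = 7.28 L/100 km × 2090 km / 100 = 152.2 L
Cost = 152.2 L × £1.44/L = £219.10 ≈ £219

£219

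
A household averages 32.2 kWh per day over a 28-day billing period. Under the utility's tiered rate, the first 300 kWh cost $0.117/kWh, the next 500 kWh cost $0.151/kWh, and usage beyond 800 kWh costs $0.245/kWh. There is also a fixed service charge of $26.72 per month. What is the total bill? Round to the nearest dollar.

Usage = 32.2 kWh/day × 28 days = 901.6 kWh
First 300 kWh × $0.117 = $35.10
Next 500 kWh × $0.151 = $75.50
Remaining 101.6 kWh × $0.245 = $24.89
Energy charge = $135.49; + service $26.72 = $162.21 ≈ $162

$162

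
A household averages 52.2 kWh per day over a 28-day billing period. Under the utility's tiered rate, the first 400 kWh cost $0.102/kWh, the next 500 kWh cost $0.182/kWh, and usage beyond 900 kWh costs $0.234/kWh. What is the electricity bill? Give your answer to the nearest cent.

$263.21

Usage = 52.2 kWh/day × 28 days = 1461.6 kWh
First 400 kWh × $0.102 = $40.80
Next 500 kWh × $0.182 = $91.00
Remaining 561.6 kWh × $0.234 = $131.41
Total = $263.21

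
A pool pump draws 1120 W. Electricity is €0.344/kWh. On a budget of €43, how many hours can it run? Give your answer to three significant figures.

Energy budget = €43 / €0.344 per kWh = 125 kWh = 125,000 Wh
Runtime = 125,000 Wh / 1120 W = 111.6 h

112 h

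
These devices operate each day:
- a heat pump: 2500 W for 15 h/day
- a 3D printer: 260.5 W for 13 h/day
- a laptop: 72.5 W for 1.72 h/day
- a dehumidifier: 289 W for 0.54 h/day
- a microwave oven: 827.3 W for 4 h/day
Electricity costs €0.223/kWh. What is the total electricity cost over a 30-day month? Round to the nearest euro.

€298

heat pump: 2500 W × 15 h × 30 d = 1,125,000 Wh = 1,125 kWh
3D printer: 260.5 W × 13 h × 30 d = 101,595 Wh = 101.6 kWh
laptop: 72.5 W × 1.72 h × 30 d = 3,741 Wh = 3.741 kWh
dehumidifier: 289 W × 0.54 h × 30 d = 4,682 Wh = 4.682 kWh
microwave oven: 827.3 W × 4 h × 30 d = 99,276 Wh = 99.28 kWh
Total energy = 1,125 + 101.6 + 3.741 + 4.682 + 99.28 = 1,334 kWh
Cost = 1,334 kWh × €0.223 = €297.55 ≈ €298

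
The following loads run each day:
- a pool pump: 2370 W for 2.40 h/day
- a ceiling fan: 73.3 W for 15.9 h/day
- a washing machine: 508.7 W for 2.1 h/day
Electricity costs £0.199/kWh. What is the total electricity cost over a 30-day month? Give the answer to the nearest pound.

£47

pool pump: 2370 W × 2.40 h × 30 d = 170,640 Wh = 170.6 kWh
ceiling fan: 73.3 W × 15.9 h × 30 d = 34,964 Wh = 34.96 kWh
washing machine: 508.7 W × 2.1 h × 30 d = 32,048 Wh = 32.05 kWh
Total energy = 170.6 + 34.96 + 32.05 = 237.7 kWh
Cost = 237.7 kWh × £0.199 = £47.29 ≈ £47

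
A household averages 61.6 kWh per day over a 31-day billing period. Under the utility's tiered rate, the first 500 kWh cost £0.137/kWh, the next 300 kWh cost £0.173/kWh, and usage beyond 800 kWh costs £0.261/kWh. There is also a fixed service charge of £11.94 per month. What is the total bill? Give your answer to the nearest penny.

Usage = 61.6 kWh/day × 31 days = 1909.6 kWh
First 500 kWh × £0.137 = £68.50
Next 300 kWh × £0.173 = £51.90
Remaining 1109.6 kWh × £0.261 = £289.61
Energy charge = £410.01; + service £11.94 = £421.95

£421.95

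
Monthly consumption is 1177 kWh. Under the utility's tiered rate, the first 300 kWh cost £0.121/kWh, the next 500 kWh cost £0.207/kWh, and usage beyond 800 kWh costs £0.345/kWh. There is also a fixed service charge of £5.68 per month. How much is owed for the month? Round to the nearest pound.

First 300 kWh × £0.121 = £36.30
Next 500 kWh × £0.207 = £103.50
Remaining 377 kWh × £0.345 = £130.06
Energy charge = £269.87; + service £5.68 = £275.55 ≈ £276

£276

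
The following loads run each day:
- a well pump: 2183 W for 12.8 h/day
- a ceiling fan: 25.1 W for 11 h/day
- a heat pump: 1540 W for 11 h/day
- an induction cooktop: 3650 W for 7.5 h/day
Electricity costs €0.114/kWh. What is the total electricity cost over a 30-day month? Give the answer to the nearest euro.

€248

well pump: 2183 W × 12.8 h × 30 d = 838,272 Wh = 838.3 kWh
ceiling fan: 25.1 W × 11 h × 30 d = 8,283 Wh = 8.283 kWh
heat pump: 1540 W × 11 h × 30 d = 508,200 Wh = 508.2 kWh
induction cooktop: 3650 W × 7.5 h × 30 d = 821,250 Wh = 821.2 kWh
Total energy = 838.3 + 8.283 + 508.2 + 821.2 = 2,176 kWh
Cost = 2,176 kWh × €0.114 = €248.06 ≈ €248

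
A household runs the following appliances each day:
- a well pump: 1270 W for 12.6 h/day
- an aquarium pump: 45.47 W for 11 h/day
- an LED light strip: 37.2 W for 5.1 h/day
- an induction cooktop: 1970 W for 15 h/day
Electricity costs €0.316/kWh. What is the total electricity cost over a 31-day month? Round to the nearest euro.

well pump: 1270 W × 12.6 h × 31 d = 496,062 Wh = 496.1 kWh
aquarium pump: 45.47 W × 11 h × 31 d = 15,505 Wh = 15.51 kWh
LED light strip: 37.2 W × 5.1 h × 31 d = 5,881 Wh = 5.881 kWh
induction cooktop: 1970 W × 15 h × 31 d = 916,050 Wh = 916 kWh
Total energy = 496.1 + 15.51 + 5.881 + 916 = 1,433 kWh
Cost = 1,433 kWh × €0.316 = €452.99 ≈ €453

€453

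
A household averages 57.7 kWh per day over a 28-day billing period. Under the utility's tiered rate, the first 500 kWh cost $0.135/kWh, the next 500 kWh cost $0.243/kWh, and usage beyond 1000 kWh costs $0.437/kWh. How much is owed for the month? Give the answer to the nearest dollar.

Usage = 57.7 kWh/day × 28 days = 1615.6 kWh
First 500 kWh × $0.135 = $67.50
Next 500 kWh × $0.243 = $121.50
Remaining 615.6 kWh × $0.437 = $269.02
Total = $458.02 ≈ $458

$458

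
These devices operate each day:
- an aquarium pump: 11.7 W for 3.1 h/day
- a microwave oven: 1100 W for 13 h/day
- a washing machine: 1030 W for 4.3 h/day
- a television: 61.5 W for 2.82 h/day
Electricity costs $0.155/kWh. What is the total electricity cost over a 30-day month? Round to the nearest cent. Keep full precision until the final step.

aquarium pump: 11.7 W × 3.1 h × 30 d = 1,088 Wh = 1.088 kWh
microwave oven: 1100 W × 13 h × 30 d = 429,000 Wh = 429 kWh
washing machine: 1030 W × 4.3 h × 30 d = 132,870 Wh = 132.9 kWh
television: 61.5 W × 2.82 h × 30 d = 5,203 Wh = 5.203 kWh
Total energy = 1.088 + 429 + 132.9 + 5.203 = 568.2 kWh
Cost = 568.2 kWh × $0.155 = $88.06

$88.06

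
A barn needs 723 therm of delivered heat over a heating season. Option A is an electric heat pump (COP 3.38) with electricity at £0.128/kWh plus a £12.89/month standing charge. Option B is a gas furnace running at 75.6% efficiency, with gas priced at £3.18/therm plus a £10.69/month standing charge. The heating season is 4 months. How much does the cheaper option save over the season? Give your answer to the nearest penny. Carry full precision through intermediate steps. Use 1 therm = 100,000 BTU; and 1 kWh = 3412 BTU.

Heat load = 723 therm × 100,000 = 72,300,000 BTU
Gas: input = 72,300,000 / 0.756 = 95,634,921 BTU = 956.3 therm → 956.3 × £3.18 = £3,041.19; + 4 × £10.69 standing = £3,083.95
Heat pump: 72,300,000 BTU / 3412 = 21,190 kWh heat; / 3.38 = 6,269 kWh in → × £0.128 = £802.46; + 4 × £12.89 standing = £854.02
Difference = |£3,083.95 − £854.02| = £2,229.93

£2229.93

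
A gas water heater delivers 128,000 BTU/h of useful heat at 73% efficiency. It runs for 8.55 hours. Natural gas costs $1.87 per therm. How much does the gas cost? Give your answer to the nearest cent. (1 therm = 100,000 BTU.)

Heat delivered = 128,000 BTU/h × 8.55 h = 1,094,400 BTU
Gas input = 1,094,400 / 0.73 = 1,499,178 BTU
= 1,499,178 / 100,000 = 14.99 therm
Cost = 14.99 × $1.87/therm = $28.03

$28.03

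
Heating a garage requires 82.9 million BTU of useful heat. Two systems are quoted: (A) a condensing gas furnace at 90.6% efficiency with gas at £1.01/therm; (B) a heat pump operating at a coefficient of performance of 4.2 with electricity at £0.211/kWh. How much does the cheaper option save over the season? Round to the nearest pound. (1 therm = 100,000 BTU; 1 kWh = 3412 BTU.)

£296

Heat load = 82.9 × 10⁶ BTU = 82,900,000 BTU
Gas: input = 82,900,000 / 0.906 = 91,501,104 BTU = 915 therm → 915 × £1.01 = £924.16
Heat pump: 82,900,000 BTU / 3412 = 24,300 kWh heat; / 4.2 = 5,785 kWh in → × £0.211 = £1,220.61
Difference = |£924.16 − £1,220.61| = £296.45 ≈ £296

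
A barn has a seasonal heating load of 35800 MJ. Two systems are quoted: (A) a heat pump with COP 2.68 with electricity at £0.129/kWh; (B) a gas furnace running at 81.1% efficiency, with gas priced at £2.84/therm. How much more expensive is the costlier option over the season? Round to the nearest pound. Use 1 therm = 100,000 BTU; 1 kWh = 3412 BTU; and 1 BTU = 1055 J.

£710

Heat load = 35800 MJ = 35,800,000,000 J / 1055 = 33,933,649 BTU
Gas: input = 33,933,649 / 0.811 = 41,841,738 BTU = 418.4 therm → 418.4 × £2.84 = £1,188.31
Heat pump: 33,933,649 BTU / 3412 = 9,945 kWh heat; / 2.68 = 3,711 kWh in → × £0.129 = £478.71
Difference = |£1,188.31 − £478.71| = £709.59 ≈ £710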